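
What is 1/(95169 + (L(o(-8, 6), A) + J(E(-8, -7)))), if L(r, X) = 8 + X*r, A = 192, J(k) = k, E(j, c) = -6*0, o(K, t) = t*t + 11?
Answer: 1/104201 ≈ 9.5968e-6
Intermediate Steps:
o(K, t) = 11 + t² (o(K, t) = t² + 11 = 11 + t²)
E(j, c) = 0
1/(95169 + (L(o(-8, 6), A) + J(E(-8, -7)))) = 1/(95169 + ((8 + 192*(11 + 6²)) + 0)) = 1/(95169 + ((8 + 192*(11 + 36)) + 0)) = 1/(95169 + ((8 + 192*47) + 0)) = 1/(95169 + ((8 + 9024) + 0)) = 1/(95169 + (9032 + 0)) = 1/(95169 + 9032) = 1/104201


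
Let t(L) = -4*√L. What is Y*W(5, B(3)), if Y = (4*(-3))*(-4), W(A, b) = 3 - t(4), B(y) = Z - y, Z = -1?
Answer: 528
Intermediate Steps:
B(y) = -1 - y
W(A, b) = 11 (W(A, b) = 3 - (-4)*√4 = 3 - (-4)*2 = 3 - 1*(-8) = 3 + 8 = 11)
Y = 48 (Y = -12*(-4) = 48)
Y*W(5, B(3)) = 48*11 = 528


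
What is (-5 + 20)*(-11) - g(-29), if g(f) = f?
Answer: -136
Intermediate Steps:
(-5 + 20)*(-11) - g(-29) = (-5 + 20)*(-11) - 1*(-29) = 15*(-11) + 29 = -165 + 29 = -136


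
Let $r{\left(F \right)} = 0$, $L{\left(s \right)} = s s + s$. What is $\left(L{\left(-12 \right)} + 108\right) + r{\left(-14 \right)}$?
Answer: $240$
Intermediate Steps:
$L{\left(s \right)} = s + s^{2}$ ($L{\left(s \right)} = s^{2} + s = s + s^{2}$)
$\left(L{\left(-12 \right)} + 108\right) + r{\left(-14 \right)} = \left(- 12 \left(1 - 12\right) + 108\right) + 0 = \left(\left(-12\right) \left(-11\right) + 108\right) + 0 = \left(132 + 108\right) + 0 = 240 + 0 = 240$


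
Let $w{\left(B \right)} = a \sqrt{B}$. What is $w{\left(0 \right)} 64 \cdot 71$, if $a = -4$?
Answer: $0$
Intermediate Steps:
$w{\left(B \right)} = - 4 \sqrt{B}$
$w{\left(0 \right)} 64 \cdot 71 = - 4 \sqrt{0} \cdot 64 \cdot 71 = \left(-4\right) 0 \cdot 64 \cdot 71 = 0 \cdot 64 \cdot 71 = 0 \cdot 71 = 0$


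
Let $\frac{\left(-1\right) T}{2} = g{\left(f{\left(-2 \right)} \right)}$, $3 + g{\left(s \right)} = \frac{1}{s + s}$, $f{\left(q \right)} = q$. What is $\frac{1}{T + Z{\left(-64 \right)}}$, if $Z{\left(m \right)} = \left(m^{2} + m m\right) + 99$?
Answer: $\frac{2}{16595} \approx 0.00012052$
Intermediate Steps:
$Z{\left(m \right)} = 99 + 2 m^{2}$ ($Z{\left(m \right)} = \left(m^{2} + m^{2}\right) + 99 = 2 m^{2} + 99 = 99 + 2 m^{2}$)
$g{\left(s \right)} = -3 + \frac{1}{2 s}$ ($g{\left(s \right)} = -3 + \frac{1}{s + s} = -3 + \frac{1}{2 s}$)
$T = \frac{13}{2}$ ($T = - 2 \left(-3 + \frac{1}{2 \left(-2\right)}\right) = - 2 \left(-3 + \frac{1}{2} \left(- \frac{1}{2}\right)\right) = - 2 \left(-3 - \frac{1}{4}\right) = \left(-2\right) \left(- \frac{13}{4}\right) = \frac{13}{2} \approx 6.5$)
$\frac{1}{T + Z{\left(-64 \right)}} = \frac{1}{\frac{13}{2} + \left(99 + 2 \left(-64\right)^{2}\right)} = \frac{1}{\frac{13}{2} + \left(99 + 2 \cdot 4096\right)} = \frac{1}{\frac{13}{2} + \left(99 + 8192\right)} = \frac{1}{\frac{13}{2} + 8291} = \frac{1}{\frac{16595}{2}} = \frac{2}{16595}$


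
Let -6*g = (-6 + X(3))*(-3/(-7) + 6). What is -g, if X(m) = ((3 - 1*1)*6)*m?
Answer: 225/7 ≈ 32.143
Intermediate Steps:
X(m) = 12*m (X(m) = ((3 - 1)*6)*m = (2*6)*m = 12*m)
g = -225/7 (g = -(-6 + 12*3)*(-3/(-7) + 6)/6 = -(-6 + 36)*(-3*(-⅐) + 6)/6 = -5*(3/7 + 6) = -5*45/7 = -⅙*1350/7 = -225/7 ≈ -32.143)
-g = -1*(-225/7) = 225/7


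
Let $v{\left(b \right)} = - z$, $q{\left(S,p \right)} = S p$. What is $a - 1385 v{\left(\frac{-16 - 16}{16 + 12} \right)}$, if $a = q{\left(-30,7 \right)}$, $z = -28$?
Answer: $-38990$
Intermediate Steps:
$a = -210$ ($a = \left(-30\right) 7 = -210$)
$v{\left(b \right)} = 28$ ($v{\left(b \right)} = \left(-1\right) \left(-28\right) = 28$)
$a - 1385 v{\left(\frac{-16 - 16}{16 + 12} \right)} = -210 - 38780 = -38990$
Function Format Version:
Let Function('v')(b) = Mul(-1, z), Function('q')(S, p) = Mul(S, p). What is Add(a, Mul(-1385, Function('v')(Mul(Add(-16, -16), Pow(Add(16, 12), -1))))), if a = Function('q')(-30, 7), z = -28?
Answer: -38990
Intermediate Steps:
a = -210 (a = Mul(-30, 7) = -210)
Function('v')(b) = 28 (Function('v')(b) = Mul(-1, -28) = 28)
Add(a, Mul(-1385, Function('v')(Mul(Add(-16, -16), Pow(Add(16, 12), -1))))) = Add(-210, Mul(-1385, 28)) = Add(-210, -38780) = -38990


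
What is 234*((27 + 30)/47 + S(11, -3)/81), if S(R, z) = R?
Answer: 133484/423 ≈ 315.56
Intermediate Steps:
234*((27 + 30)/47 + S(11, -3)/81) = 234*((27 + 30)/47 + 11/81) = 234*(57*(1/47) + 11*(1/81)) = 234*(57/47 + 11/81) = 234*(5134/3807) = 133484/423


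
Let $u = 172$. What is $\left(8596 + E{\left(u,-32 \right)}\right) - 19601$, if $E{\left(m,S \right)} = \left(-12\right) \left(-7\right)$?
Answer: $-10921$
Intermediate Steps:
$E{\left(m,S \right)} = 84$
$\left(8596 + E{\left(u,-32 \right)}\right) - 19601 = \left(8596 + 84\right) - 19601 = 8680 - 19601 = -10921$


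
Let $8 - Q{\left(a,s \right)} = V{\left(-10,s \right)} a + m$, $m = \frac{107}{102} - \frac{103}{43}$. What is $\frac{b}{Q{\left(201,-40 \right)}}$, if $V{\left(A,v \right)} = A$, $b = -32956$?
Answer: $- \frac{144545016}{8856853} \approx -16.32$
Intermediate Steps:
$m = - \frac{5905}{4386}$ ($m = 107 \cdot \frac{1}{102} - \frac{103}{43} = \frac{107}{102} - \frac{103}{43} = - \frac{5905}{4386} \approx -1.3463$)
$Q{\left(a,s \right)} = \frac{40993}{4386} + 10 a$ ($Q{\left(a,s \right)} = 8 - \left(- 10 a - \frac{5905}{4386}\right) = 8 - \left(- \frac{5905}{4386} - 10 a\right) = 8 + \left(\frac{5905}{4386} + 10 a\right) = \frac{40993}{4386} + 10 a$)
$\frac{b}{Q{\left(201,-40 \right)}} = - \frac{32956}{\frac{40993}{4386} + 10 \cdot 201} = - \frac{32956}{\frac{40993}{4386} + 2010} = - \frac{32956}{\frac{8856853}{4386}} = \left(-32956\right) \frac{4386}{8856853} = - \frac{144545016}{8856853}$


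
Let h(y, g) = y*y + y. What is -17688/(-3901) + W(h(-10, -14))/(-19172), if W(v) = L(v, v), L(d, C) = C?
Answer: 169381623/37394986 ≈ 4.5295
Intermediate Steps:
h(y, g) = y + y² (h(y, g) = y² + y = y + y²)
W(v) = v
-17688/(-3901) + W(h(-10, -14))/(-19172) = -17688/(-3901) - 10*(1 - 10)/(-19172) = -17688*(-1/3901) - 10*(-9)*(-1/19172) = 17688/3901 + 90*(-1/19172) = 17688/3901 - 45/9586 = 169381623/37394986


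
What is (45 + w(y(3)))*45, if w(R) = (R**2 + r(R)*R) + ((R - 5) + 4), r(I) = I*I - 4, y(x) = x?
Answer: 3195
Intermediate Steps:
r(I) = -4 + I**2 (r(I) = I**2 - 4 = -4 + I**2)
w(R) = -1 + R + R**2 + R*(-4 + R**2) (w(R) = (R**2 + (-4 + R**2)*R) + ((R - 5) + 4) = (R**2 + R*(-4 + R**2)) + ((-5 + R) + 4) = (R**2 + R*(-4 + R**2)) + (-1 + R) = -1 + R + R**2 + R*(-4 + R**2))
(45 + w(y(3)))*45 = (45 + (-1 + 3**2 + 3**3 - 3*3))*45 = (45 + (-1 + 9 + 27 - 9))*45 = (45 + 26)*45 = 71*45 = 3195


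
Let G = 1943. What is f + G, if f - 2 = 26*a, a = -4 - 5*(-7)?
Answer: 2751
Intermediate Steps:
a = 31 (a = -4 + 35 = 31)
f = 808 (f = 2 + 26*31 = 2 + 806 = 808)
f + G = 808 + 1943 = 2751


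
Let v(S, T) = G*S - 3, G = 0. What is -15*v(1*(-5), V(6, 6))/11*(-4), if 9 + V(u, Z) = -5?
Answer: -180/11 ≈ -16.364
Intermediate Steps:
V(u, Z) = -14 (V(u, Z) = -9 - 5 = -14)
v(S, T) = -3 (v(S, T) = 0*S - 3 = 0 - 3 = -3)
-15*v(1*(-5), V(6, 6))/11*(-4) = -(-45)/11*(-4) = -15*(-3/11)*(-4) = (45/11)*(-4) = -180/11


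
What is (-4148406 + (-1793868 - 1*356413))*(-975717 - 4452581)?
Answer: 34191150044726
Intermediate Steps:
(-4148406 + (-1793868 - 1*356413))*(-975717 - 4452581) = (-4148406 + (-1793868 - 356413))*(-5428298) = (-4148406 - 2150281)*(-5428298) = -6298687*(-5428298) = 34191150044726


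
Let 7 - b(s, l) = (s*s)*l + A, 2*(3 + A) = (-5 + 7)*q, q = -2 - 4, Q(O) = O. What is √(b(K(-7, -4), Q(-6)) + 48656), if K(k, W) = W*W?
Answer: 4*√3138 ≈ 224.07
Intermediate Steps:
K(k, W) = W²
q = -6
A = -9 (A = -3 + ((-5 + 7)*(-6))/2 = -3 + (2*(-6))/2 = -3 + (½)*(-12) = -3 - 6 = -9)
b(s, l) = 16 - l*s² (b(s, l) = 7 - ((s*s)*l - 9) = 7 - (s²*l - 9) = 7 - (l*s² - 9) = 7 - (-9 + l*s²) = 7 + (9 - l*s²) = 16 - l*s²)
√(b(K(-7, -4), Q(-6)) + 48656) = √((16 - 1*(-6)*((-4)²)²) + 48656) = √((16 - 1*(-6)*16²) + 48656) = √((16 - 1*(-6)*256) + 48656) = √((16 + 1536) + 48656) = √(1552 + 48656) = √50208 = 4*√3138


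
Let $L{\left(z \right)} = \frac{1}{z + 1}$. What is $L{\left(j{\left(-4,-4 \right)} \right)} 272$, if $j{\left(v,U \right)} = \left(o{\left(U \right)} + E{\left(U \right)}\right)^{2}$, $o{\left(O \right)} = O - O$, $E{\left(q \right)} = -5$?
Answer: $\frac{136}{13} \approx 10.462$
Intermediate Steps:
$o{\left(O \right)} = 0$
$j{\left(v,U \right)} = 25$ ($j{\left(v,U \right)} = \left(0 - 5\right)^{2} = \left(-5\right)^{2} = 25$)
$L{\left(z \right)} = \frac{1}{1 + z}$
$L{\left(j{\left(-4,-4 \right)} \right)} 272 = \frac{1}{1 + 25} \cdot 272 = \frac{1}{26} \cdot 272 = \frac{136}{13}$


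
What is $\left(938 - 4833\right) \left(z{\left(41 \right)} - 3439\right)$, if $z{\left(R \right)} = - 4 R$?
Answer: $14033685$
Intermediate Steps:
$\left(938 - 4833\right) \left(z{\left(41 \right)} - 3439\right) = \left(938 - 4833\right) \left(\left(-4\right) 41 - 3439\right) = - 3895 \left(-164 - 3439\right) = \left(-3895\right) \left(-3603\right) = 14033685$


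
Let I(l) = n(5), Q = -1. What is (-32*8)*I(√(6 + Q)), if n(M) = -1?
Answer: 256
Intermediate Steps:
I(l) = -1
(-32*8)*I(√(6 + Q)) = -32*8*(-1) = -256*(-1) = 256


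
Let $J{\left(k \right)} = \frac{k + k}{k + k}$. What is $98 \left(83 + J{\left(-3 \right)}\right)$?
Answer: $8232$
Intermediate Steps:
$J{\left(k \right)} = 1$ ($J{\left(k \right)} = \frac{2 k}{2 k} = 2 k \frac{1}{2 k} = 1$)
$98 \left(83 + J{\left(-3 \right)}\right) = 98 \left(83 + 1\right) = 98 \cdot 84 = 8232$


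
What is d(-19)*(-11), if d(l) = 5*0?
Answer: 0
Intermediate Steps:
d(l) = 0
d(-19)*(-11) = 0*(-11) = 0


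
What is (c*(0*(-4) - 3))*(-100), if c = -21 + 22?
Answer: 300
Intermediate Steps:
c = 1
(c*(0*(-4) - 3))*(-100) = (1*(0*(-4) - 3))*(-100) = (1*(0 - 3))*(-100) = (1*(-3))*(-100) = -3*(-100) = 300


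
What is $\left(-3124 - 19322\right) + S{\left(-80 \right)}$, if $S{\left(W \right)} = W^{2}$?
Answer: $-16046$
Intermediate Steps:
$\left(-3124 - 19322\right) + S{\left(-80 \right)} = \left(-3124 - 19322\right) + \left(-80\right)^{2} = -22446 + 6400 = -16046$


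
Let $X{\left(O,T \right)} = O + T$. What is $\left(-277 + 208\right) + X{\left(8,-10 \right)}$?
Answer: $-71$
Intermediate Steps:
$\left(-277 + 208\right) + X{\left(8,-10 \right)} = \left(-277 + 208\right) + \left(8 - 10\right) = -69 - 2 = -71$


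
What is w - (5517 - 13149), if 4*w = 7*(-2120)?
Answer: 3922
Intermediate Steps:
w = -3710 (w = (7*(-2120))/4 = (1/4)*(-14840) = -3710)
w - (5517 - 13149) = -3710 - (5517 - 13149) = -3710 - 1*(-7632) = -3710 + 7632 = 3922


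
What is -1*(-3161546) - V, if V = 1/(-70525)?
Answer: 222968031651/70525 ≈ 3.1615e+6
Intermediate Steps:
V = -1/70525 ≈ -1.4179e-5
-1*(-3161546) - V = -1*(-3161546) - 1*(-1/70525) = 3161546 + 1/70525 = 222968031651/70525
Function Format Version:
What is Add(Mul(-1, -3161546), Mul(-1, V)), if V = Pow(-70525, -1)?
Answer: Rational(222968031651, 70525) ≈ 3.1615e+6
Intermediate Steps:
V = Rational(-1, 70525) ≈ -1.4179e-5
Add(Mul(-1, -3161546), Mul(-1, V)) = Add(Mul(-1, -3161546), Mul(-1, Rational(-1, 70525))) = Add(3161546, Rational(1, 70525)) = Rational(222968031651, 70525)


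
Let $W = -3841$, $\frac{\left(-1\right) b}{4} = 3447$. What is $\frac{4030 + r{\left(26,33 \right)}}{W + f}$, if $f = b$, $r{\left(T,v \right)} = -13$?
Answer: $- \frac{4017}{17629} \approx -0.22786$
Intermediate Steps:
$b = -13788$ ($b = \left(-4\right) 3447 = -13788$)
$f = -13788$
$\frac{4030 + r{\left(26,33 \right)}}{W + f} = \frac{4030 - 13}{-3841 - 13788} = \frac{4017}{-17629} = 4017 \left(- \frac{1}{17629}\right) = - \frac{4017}{17629}$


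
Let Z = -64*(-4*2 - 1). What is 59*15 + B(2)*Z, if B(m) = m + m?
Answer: 3189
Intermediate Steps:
B(m) = 2*m
Z = 576 (Z = -64*(-8 - 1) = -64*(-9) = 576)
59*15 + B(2)*Z = 59*15 + (2*2)*576 = 885 + 4*576 = 885 + 2304 = 3189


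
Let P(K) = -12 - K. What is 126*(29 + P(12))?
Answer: 630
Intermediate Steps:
126*(29 + P(12)) = 126*(29 + (-12 - 1*12)) = 126*(29 + (-12 - 12)) = 126*(29 - 24) = 126*5 = 630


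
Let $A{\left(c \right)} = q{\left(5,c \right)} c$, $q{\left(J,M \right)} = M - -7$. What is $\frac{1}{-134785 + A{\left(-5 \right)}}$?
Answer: $- \frac{1}{134795} \approx -7.4187 \cdot 10^{-6}$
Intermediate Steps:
$q{\left(J,M \right)} = 7 + M$ ($q{\left(J,M \right)} = M + 7 = 7 + M$)
$A{\left(c \right)} = c \left(7 + c\right)$ ($A{\left(c \right)} = \left(7 + c\right) c = c \left(7 + c\right)$)
$\frac{1}{-134785 + A{\left(-5 \right)}} = \frac{1}{-134785 - 5 \left(7 - 5\right)} = \frac{1}{-134785 - 10} = \frac{1}{-134795} = - \frac{1}{134795}$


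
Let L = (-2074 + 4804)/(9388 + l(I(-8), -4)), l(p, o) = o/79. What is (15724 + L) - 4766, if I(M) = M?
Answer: 1354532409/123608 ≈ 10958.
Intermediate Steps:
l(p, o) = o/79 (l(p, o) = o*(1/79) = o/79)
L = 35945/123608 (L = (-2074 + 4804)/(9388 + (1/79)*(-4)) = 2730/(9388 - 4/79) = 2730/(741648/79) = 2730*(79/741648) = 35945/123608 ≈ 0.29080)
(15724 + L) - 4766 = (15724 + 35945/123608) - 4766 = 1943648137/123608 - 4766 = 1354532409/123608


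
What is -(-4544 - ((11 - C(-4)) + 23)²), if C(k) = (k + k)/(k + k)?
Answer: 5633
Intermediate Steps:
C(k) = 1 (C(k) = (2*k)/((2*k)) = (2*k)*(1/(2*k)) = 1)
-(-4544 - ((11 - C(-4)) + 23)²) = -(-4544 - ((11 - 1*1) + 23)²) = -(-4544 - ((11 - 1) + 23)²) = -(-4544 - (10 + 23)²) = -(-4544 - 1*33²) = -(-4544 - 1*1089) = -(-4544 - 1089) = -1*(-5633) = 5633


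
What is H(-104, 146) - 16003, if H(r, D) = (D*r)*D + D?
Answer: -2232721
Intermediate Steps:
H(r, D) = D + r*D² (H(r, D) = r*D² + D = D + r*D²)
H(-104, 146) - 16003 = 146*(1 + 146*(-104)) - 16003 = 146*(1 - 15184) - 16003 = 146*(-15183) - 16003 = -2216718 - 16003 = -2232721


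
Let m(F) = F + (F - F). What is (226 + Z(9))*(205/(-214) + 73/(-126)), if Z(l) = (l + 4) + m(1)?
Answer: -829040/2247 ≈ -368.95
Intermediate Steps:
m(F) = F (m(F) = F + 0 = F)
Z(l) = 5 + l (Z(l) = (l + 4) + 1 = (4 + l) + 1 = 5 + l)
(226 + Z(9))*(205/(-214) + 73/(-126)) = (226 + (5 + 9))*(205/(-214) + 73/(-126)) = (226 + 14)*(205*(-1/214) + 73*(-1/126)) = 240*(-205/214 - 73/126) = 240*(-10363/6741) = -829040/2247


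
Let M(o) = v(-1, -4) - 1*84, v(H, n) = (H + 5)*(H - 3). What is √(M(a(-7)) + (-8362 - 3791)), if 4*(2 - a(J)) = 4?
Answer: I*√12253 ≈ 110.69*I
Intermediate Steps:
a(J) = 1 (a(J) = 2 - ¼*4 = 2 - 1 = 1)
v(H, n) = (-3 + H)*(5 + H) (v(H, n) = (5 + H)*(-3 + H) = (-3 + H)*(5 + H))
M(o) = -100 (M(o) = (-15 + (-1)² + 2*(-1)) - 1*84 = (-15 + 1 - 2) - 84 = -16 - 84 = -100)
√(M(a(-7)) + (-8362 - 3791)) = √(-100 + (-8362 - 3791)) = √(-100 - 12153) = √(-12253) = I*√12253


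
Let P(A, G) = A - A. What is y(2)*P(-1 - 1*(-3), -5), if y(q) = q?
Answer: 0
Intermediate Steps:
P(A, G) = 0
y(2)*P(-1 - 1*(-3), -5) = 2*0 = 0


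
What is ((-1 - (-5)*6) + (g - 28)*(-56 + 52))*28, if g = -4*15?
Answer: 10668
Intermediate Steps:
g = -60
((-1 - (-5)*6) + (g - 28)*(-56 + 52))*28 = ((-1 - (-5)*6) + (-60 - 28)*(-56 + 52))*28 = ((-1 - 5*(-6)) - 88*(-4))*28 = ((-1 + 30) + 352)*28 = (29 + 352)*28 = 381*28 = 10668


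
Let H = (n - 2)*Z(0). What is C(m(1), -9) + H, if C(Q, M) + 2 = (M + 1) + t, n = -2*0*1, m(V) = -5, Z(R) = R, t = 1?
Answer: -9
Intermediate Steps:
n = 0 (n = 0*1 = 0)
C(Q, M) = M (C(Q, M) = -2 + ((M + 1) + 1) = -2 + ((1 + M) + 1) = -2 + (2 + M) = M)
H = 0 (H = (0 - 2)*0 = -2*0 = 0)
C(m(1), -9) + H = -9 + 0 = -9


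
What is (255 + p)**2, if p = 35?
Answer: 84100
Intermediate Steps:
(255 + p)**2 = (255 + 35)**2 = 290**2 = 84100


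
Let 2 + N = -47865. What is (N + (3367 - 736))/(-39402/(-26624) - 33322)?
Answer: 602181632/443562763 ≈ 1.3576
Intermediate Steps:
N = -47867 (N = -2 - 47865 = -47867)
(N + (3367 - 736))/(-39402/(-26624) - 33322) = (-47867 + (3367 - 736))/(-39402/(-26624) - 33322) = (-47867 + 2631)/(-39402*(-1/26624) - 33322) = -45236/(19701/13312 - 33322) = -45236/(-443562763/13312) = -45236*(-13312/443562763) = 602181632/443562763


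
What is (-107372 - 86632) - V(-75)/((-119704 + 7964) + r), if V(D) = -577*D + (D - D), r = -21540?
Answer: -5171361969/26656 ≈ -1.9400e+5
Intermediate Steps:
V(D) = -577*D (V(D) = -577*D + 0 = -577*D)
(-107372 - 86632) - V(-75)/((-119704 + 7964) + r) = (-107372 - 86632) - (-577*(-75))/((-119704 + 7964) - 21540) = -194004 - 43275/(-111740 - 21540) = -194004 - 43275/(-133280) = -194004 - 43275*(-1)/133280 = -194004 - 1*(-8655/26656) = -194004 + 8655/26656 = -5171361969/26656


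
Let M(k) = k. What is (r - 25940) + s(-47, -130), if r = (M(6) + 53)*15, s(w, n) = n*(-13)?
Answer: -23365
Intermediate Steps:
s(w, n) = -13*n
r = 885 (r = (6 + 53)*15 = 59*15 = 885)
(r - 25940) + s(-47, -130) = (885 - 25940) - 13*(-130) = -25055 + 1690 = -23365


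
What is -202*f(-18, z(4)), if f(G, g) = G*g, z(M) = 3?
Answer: 10908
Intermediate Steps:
-202*f(-18, z(4)) = -(-3636)*3 = -202*(-54) = 10908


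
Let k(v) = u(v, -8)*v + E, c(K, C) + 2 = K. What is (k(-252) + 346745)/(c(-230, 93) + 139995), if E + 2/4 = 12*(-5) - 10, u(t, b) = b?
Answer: 697381/279526 ≈ 2.4949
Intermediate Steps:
c(K, C) = -2 + K
E = -141/2 (E = -½ + (12*(-5) - 10) = -½ + (-60 - 10) = -½ - 70 = -141/2 ≈ -70.500)
k(v) = -141/2 - 8*v (k(v) = -8*v - 141/2 = -141/2 - 8*v)
(k(-252) + 346745)/(c(-230, 93) + 139995) = ((-141/2 - 8*(-252)) + 346745)/((-2 - 230) + 139995) = ((-141/2 + 2016) + 346745)/(-232 + 139995) = (3891/2 + 346745)/139763 = (697381/2)*(1/139763) = 697381/279526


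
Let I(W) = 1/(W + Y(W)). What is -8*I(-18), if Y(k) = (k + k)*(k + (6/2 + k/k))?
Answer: -4/243 ≈ -0.016461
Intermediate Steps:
Y(k) = 2*k*(4 + k) (Y(k) = (2*k)*(k + (6*(½) + 1)) = (2*k)*(k + (3 + 1)) = (2*k)*(k + 4) = (2*k)*(4 + k) = 2*k*(4 + k))
I(W) = 1/(W + 2*W*(4 + W))
-8*I(-18) = -8/((-18)*(9 + 2*(-18))) = -(-4)/(9*(9 - 36)) = -(-4)/(9*(-27)) = -(-4)*(-1)/(9*27) = -8*1/486 = -4/243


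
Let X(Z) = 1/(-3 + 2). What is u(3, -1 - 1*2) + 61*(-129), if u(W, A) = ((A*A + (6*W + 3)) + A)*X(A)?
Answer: -7896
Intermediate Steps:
X(Z) = -1 (X(Z) = 1/(-1) = -1)
u(W, A) = -3 - A - A² - 6*W (u(W, A) = ((A*A + (6*W + 3)) + A)*(-1) = ((A² + (3 + 6*W)) + A)*(-1) = ((3 + A² + 6*W) + A)*(-1) = (3 + A + A² + 6*W)*(-1) = -3 - A - A² - 6*W)
u(3, -1 - 1*2) + 61*(-129) = (-3 - (-1 - 1*2) - (-1 - 1*2)² - 6*3) + 61*(-129) = (-3 - (-1 - 2) - (-1 - 2)² - 18) - 7869 = (-3 - 1*(-3) - 1*(-3)² - 18) - 7869 = (-3 + 3 - 1*9 - 18) - 7869 = (-3 + 3 - 9 - 18) - 7869 = -27 - 7869 = -7896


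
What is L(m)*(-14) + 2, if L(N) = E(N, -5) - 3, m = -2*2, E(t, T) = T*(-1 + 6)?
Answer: 394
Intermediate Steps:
E(t, T) = 5*T (E(t, T) = T*5 = 5*T)
m = -4
L(N) = -28 (L(N) = 5*(-5) - 3 = -25 - 3 = -28)
L(m)*(-14) + 2 = -28*(-14) + 2 = 392 + 2 = 394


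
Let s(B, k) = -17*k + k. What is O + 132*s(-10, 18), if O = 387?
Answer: -37629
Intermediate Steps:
s(B, k) = -16*k
O + 132*s(-10, 18) = 387 + 132*(-16*18) = 387 + 132*(-288) = 387 - 38016 = -37629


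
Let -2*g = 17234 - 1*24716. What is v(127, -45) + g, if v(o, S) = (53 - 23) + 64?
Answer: 3835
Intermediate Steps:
g = 3741 (g = -(17234 - 1*24716)/2 = -(17234 - 24716)/2 = -½*(-7482) = 3741)
v(o, S) = 94 (v(o, S) = 30 + 64 = 94)
v(127, -45) + g = 94 + 3741 = 3835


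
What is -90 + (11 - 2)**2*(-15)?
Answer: -1305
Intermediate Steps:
-90 + (11 - 2)**2*(-15) = -90 + 9**2*(-15) = -90 + 81*(-15) = -90 - 1215 = -1305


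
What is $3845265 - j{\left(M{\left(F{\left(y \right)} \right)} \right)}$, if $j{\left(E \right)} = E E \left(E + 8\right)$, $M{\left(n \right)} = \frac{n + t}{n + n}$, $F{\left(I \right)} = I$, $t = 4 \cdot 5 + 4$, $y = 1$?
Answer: $\frac{30736495}{8} \approx 3.8421 \cdot 10^{6}$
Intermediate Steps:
$t = 24$ ($t = 20 + 4 = 24$)
$M{\left(n \right)} = \frac{24 + n}{2 n}$ ($M{\left(n \right)} = \frac{n + 24}{n + n} = \frac{24 + n}{2 n}$)
$j{\left(E \right)} = E^{2} \left(8 + E\right)$
$3845265 - j{\left(M{\left(F{\left(y \right)} \right)} \right)} = 3845265 - \left(\frac{24 + 1}{2 \cdot 1}\right)^{2} \left(8 + \frac{24 + 1}{2 \cdot 1}\right) = 3845265 - \left(\frac{1}{2} \cdot 1 \cdot 25\right)^{2} \left(8 + \frac{1}{2} \cdot 1 \cdot 25\right) = 3845265 - \left(\frac{25}{2}\right)^{2} \left(8 + \frac{25}{2}\right) = 3845265 - \frac{625}{4} \cdot \frac{41}{2} = 3845265 - \frac{25625}{8} = \frac{30736495}{8}$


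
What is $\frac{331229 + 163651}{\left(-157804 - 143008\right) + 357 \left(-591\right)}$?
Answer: $- \frac{494880}{511799} \approx -0.96694$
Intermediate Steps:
$\frac{331229 + 163651}{\left(-157804 - 143008\right) + 357 \left(-591\right)} = \frac{494880}{\left(-157804 - 143008\right) - 210987} = \frac{494880}{-300812 - 210987} = \frac{494880}{-511799} = 494880 \left(- \frac{1}{511799}\right) = - \frac{494880}{511799}$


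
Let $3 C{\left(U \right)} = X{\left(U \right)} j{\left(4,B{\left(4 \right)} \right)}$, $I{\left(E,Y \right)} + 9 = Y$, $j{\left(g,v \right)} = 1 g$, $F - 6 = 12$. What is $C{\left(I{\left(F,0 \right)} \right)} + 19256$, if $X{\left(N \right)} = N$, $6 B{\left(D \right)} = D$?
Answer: $19244$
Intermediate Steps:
$F = 18$ ($F = 6 + 12 = 18$)
$B{\left(D \right)} = \frac{D}{6}$
$j{\left(g,v \right)} = g$
$I{\left(E,Y \right)} = -9 + Y$
$C{\left(U \right)} = \frac{4 U}{3}$ ($C{\left(U \right)} = \frac{U 4}{3} = \frac{4 U}{3}$)
$C{\left(I{\left(F,0 \right)} \right)} + 19256 = \frac{4 \left(-9 + 0\right)}{3} + 19256 = \frac{4}{3} \left(-9\right) + 19256 = -12 + 19256 = 19244$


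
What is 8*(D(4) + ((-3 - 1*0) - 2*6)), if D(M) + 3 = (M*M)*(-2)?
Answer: -400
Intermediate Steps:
D(M) = -3 - 2*M² (D(M) = -3 + (M*M)*(-2) = -3 + M²*(-2) = -3 - 2*M²)
8*(D(4) + ((-3 - 1*0) - 2*6)) = 8*((-3 - 2*4²) + ((-3 - 1*0) - 2*6)) = 8*((-3 - 2*16) + ((-3 + 0) - 12)) = 8*((-3 - 32) + (-3 - 12)) = 8*(-35 - 15) = 8*(-50) = -400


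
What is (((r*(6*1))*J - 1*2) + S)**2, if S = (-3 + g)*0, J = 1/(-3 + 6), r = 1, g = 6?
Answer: 0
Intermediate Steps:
J = 1/3 ≈ 0.33333
S = 0 (S = (-3 + 6)*0 = 3*0 = 0)
(((r*(6*1))*J - 1*2) + S)**2 = (((1*(6*1))*(1/3) - 1*2) + 0)**2 = (((1*6)*(1/3) - 2) + 0)**2 = ((6*(1/3) - 2) + 0)**2 = ((2 - 2) + 0)**2 = (0 + 0)**2 = 0**2 = 0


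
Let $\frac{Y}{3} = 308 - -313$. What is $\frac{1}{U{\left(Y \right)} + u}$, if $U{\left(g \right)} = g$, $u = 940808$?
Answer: $\frac{1}{942671} \approx 1.0608 \cdot 10^{-6}$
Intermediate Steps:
$Y = 1863$ ($Y = 3 \left(308 - -313\right) = 3 \left(308 + 313\right) = 3 \cdot 621 = 1863$)
$\frac{1}{U{\left(Y \right)} + u} = \frac{1}{1863 + 940808} = \frac{1}{942671}$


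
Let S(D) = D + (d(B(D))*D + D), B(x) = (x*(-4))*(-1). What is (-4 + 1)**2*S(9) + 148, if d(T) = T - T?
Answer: 310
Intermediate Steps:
B(x) = 4*x (B(x) = -4*x*(-1) = 4*x)
d(T) = 0
S(D) = 2*D (S(D) = D + (0*D + D) = D + (0 + D) = D + D = 2*D)
(-4 + 1)**2*S(9) + 148 = (-4 + 1)**2*(2*9) + 148 = (-3)**2*18 + 148 = 9*18 + 148 = 162 + 148 = 310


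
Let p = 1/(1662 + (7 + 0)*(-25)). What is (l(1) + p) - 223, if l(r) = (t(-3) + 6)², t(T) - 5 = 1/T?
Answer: -1461712/13383 ≈ -109.22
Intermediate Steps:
t(T) = 5 + 1/T
l(r) = 1024/9 (l(r) = ((5 + 1/(-3)) + 6)² = ((5 - ⅓) + 6)² = (14/3 + 6)² = (32/3)² = 1024/9)
p = 1/1487 (p = 1/(1662 + 7*(-25)) = 1/(1662 - 175) = 1/1487 ≈ 0.00067249)
(l(1) + p) - 223 = (1024/9 + 1/1487) - 223 = 1522697/13383 - 223 = -1461712/13383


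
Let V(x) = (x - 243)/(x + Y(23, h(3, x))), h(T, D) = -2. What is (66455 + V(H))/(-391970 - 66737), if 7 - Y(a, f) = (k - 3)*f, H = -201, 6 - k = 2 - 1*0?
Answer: -1063317/7339312 ≈ -0.14488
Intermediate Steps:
k = 4 (k = 6 - (2 - 1*0) = 6 - (2 + 0) = 6 - 1*2 = 6 - 2 = 4)
Y(a, f) = 7 - f (Y(a, f) = 7 - (4 - 3)*f = 7 - f)
V(x) = (-243 + x)/(9 + x) (V(x) = (x - 243)/(x + (7 - 1*(-2))) = (-243 + x)/(x + (7 + 2)) = (-243 + x)/(x + 9) = (-243 + x)/(9 + x))
(66455 + V(H))/(-391970 - 66737) = (66455 + (-243 - 201)/(9 - 201))/(-391970 - 66737) = (66455 - 444/(-192))/(-458707) = (66455 - 1/192*(-444))*(-1/458707) = (66455 + 37/16)*(-1/458707) = (1063317/16)*(-1/458707) = -1063317/7339312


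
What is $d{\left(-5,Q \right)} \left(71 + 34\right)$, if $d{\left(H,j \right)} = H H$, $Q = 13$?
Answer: $2625$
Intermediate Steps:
$d{\left(H,j \right)} = H^{2}$
$d{\left(-5,Q \right)} \left(71 + 34\right) = \left(-5\right)^{2} \left(71 + 34\right) = 25 \cdot 105 = 2625$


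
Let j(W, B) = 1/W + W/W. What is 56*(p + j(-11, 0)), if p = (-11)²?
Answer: 75096/11 ≈ 6826.9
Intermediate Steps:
j(W, B) = 1 + 1/W (j(W, B) = 1/W + 1 = 1 + 1/W)
p = 121
56*(p + j(-11, 0)) = 56*(121 + (1 - 11)/(-11)) = 56*(121 - 1/11*(-10)) = 56*(121 + 10/11) = 56*(1341/11) = 75096/11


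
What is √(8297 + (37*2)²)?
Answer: √13773 ≈ 117.36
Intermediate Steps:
√(8297 + (37*2)²) = √(8297 + 74²) = √(8297 + 5476) = √13773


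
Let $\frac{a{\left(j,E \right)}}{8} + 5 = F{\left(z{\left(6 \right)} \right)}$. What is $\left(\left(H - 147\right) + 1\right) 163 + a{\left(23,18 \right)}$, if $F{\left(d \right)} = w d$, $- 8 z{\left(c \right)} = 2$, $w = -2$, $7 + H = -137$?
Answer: $-47306$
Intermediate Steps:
$H = -144$ ($H = -7 - 137 = -144$)
$z{\left(c \right)} = - \frac{1}{4}$ ($z{\left(c \right)} = \left(- \frac{1}{8}\right) 2 = - \frac{1}{4}$)
$F{\left(d \right)} = - 2 d$
$a{\left(j,E \right)} = -36$ ($a{\left(j,E \right)} = -40 + 8 \left(\left(-2\right) \left(- \frac{1}{4}\right)\right) = -40 + 8 \cdot \frac{1}{2} = -40 + 4 = -36$)
$\left(\left(H - 147\right) + 1\right) 163 + a{\left(23,18 \right)} = \left(\left(-144 - 147\right) + 1\right) 163 - 36 = \left(-291 + 1\right) 163 - 36 = \left(-290\right) 163 - 36 = -47270 - 36 = -47306$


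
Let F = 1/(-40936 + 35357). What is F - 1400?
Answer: -7810601/5579 ≈ -1400.0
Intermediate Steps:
F = -1/5579 (F = 1/(-5579) = -1/5579 ≈ -0.00017924)
F - 1400 = -1/5579 - 1400 = -7810601/5579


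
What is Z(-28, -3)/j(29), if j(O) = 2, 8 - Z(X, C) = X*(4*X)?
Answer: -1564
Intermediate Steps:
Z(X, C) = 8 - 4*X² (Z(X, C) = 8 - X*4*X = 8 - 4*X²)
Z(-28, -3)/j(29) = (8 - 4*(-28)²)/2 = (8 - 4*784)*(½) = (8 - 3136)*(½) = -3128*½ = -1564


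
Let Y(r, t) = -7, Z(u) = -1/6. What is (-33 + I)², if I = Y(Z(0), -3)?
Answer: 1600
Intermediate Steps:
Z(u) = -⅙ (Z(u) = -1*⅙ = -⅙)
I = -7
(-33 + I)² = (-33 - 7)² = (-40)² = 1600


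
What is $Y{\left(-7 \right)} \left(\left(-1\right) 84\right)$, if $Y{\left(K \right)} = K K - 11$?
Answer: $-3192$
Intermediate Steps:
$Y{\left(K \right)} = -11 + K^{2}$ ($Y{\left(K \right)} = K^{2} - 11 = -11 + K^{2}$)
$Y{\left(-7 \right)} \left(\left(-1\right) 84\right) = \left(-11 + \left(-7\right)^{2}\right) \left(\left(-1\right) 84\right) = \left(-11 + 49\right) \left(-84\right) = 38 \left(-84\right) = -3192$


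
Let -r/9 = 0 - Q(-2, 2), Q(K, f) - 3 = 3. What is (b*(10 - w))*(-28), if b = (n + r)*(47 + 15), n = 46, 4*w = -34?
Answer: -3211600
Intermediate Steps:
w = -17/2 (w = (¼)*(-34) = -17/2 ≈ -8.5000)
Q(K, f) = 6 (Q(K, f) = 3 + 3 = 6)
r = 54 (r = -9*(0 - 1*6) = -9*(0 - 6) = -9*(-6) = 54)
b = 6200 (b = (46 + 54)*(47 + 15) = 100*62 = 6200)
(b*(10 - w))*(-28) = (6200*(10 - 1*(-17/2)))*(-28) = (6200*(10 + 17/2))*(-28) = (6200*(37/2))*(-28) = 114700*(-28) = -3211600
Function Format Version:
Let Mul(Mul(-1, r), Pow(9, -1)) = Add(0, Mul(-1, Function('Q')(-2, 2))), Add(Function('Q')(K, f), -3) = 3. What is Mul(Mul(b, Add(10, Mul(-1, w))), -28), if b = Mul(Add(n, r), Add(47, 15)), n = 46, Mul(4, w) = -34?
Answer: -3211600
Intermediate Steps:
w = Rational(-17, 2) (w = Mul(Rational(1, 4), -34) = Rational(-17, 2) ≈ -8.5000)
Function('Q')(K, f) = 6 (Function('Q')(K, f) = Add(3, 3) = 6)
r = 54 (r = Mul(-9, Add(0, Mul(-1, 6))) = Mul(-9, Add(0, -6)) = Mul(-9, -6) = 54)
b = 6200 (b = Mul(Add(46, 54), Add(47, 15)) = Mul(100, 62) = 6200)
Mul(Mul(b, Add(10, Mul(-1, w))), -28) = Mul(Mul(6200, Add(10, Mul(-1, Rational(-17, 2)))), -28) = Mul(Mul(6200, Add(10, Rational(17, 2))), -28) = Mul(Mul(6200, Rational(37, 2)), -28) = Mul(114700, -28) = -3211600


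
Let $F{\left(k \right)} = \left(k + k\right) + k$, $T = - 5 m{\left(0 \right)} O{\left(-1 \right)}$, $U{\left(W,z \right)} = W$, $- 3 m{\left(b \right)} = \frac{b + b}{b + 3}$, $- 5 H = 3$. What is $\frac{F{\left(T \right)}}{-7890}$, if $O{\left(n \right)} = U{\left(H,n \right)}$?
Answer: $0$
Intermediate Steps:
$H = - \frac{3}{5}$ ($H = \left(- \frac{1}{5}\right) 3 = - \frac{3}{5} \approx -0.6$)
$m{\left(b \right)} = - \frac{2 b}{3 \left(3 + b\right)}$ ($m{\left(b \right)} = - \frac{\left(b + b\right) \frac{1}{b + 3}}{3} = - \frac{2 b \frac{1}{3 + b}}{3} = - \frac{2 b}{3 \left(3 + b\right)}$)
$O{\left(n \right)} = - \frac{3}{5}$
$T = 0$ ($T = - 5 \left(\left(-2\right) 0 \frac{1}{9 + 3 \cdot 0}\right) \left(- \frac{3}{5}\right) = - 5 \left(\left(-2\right) 0 \frac{1}{9 + 0}\right) \left(- \frac{3}{5}\right) = - 5 \left(\left(-2\right) 0 \cdot \frac{1}{9}\right) \left(- \frac{3}{5}\right) = \left(-5\right) 0 \left(- \frac{3}{5}\right) = 0 \left(- \frac{3}{5}\right) = 0$)
$F{\left(k \right)} = 3 k$ ($F{\left(k \right)} = 2 k + k = 3 k$)
$\frac{F{\left(T \right)}}{-7890} = \frac{3 \cdot 0}{-7890} = 0 \left(- \frac{1}{7890}\right) = 0$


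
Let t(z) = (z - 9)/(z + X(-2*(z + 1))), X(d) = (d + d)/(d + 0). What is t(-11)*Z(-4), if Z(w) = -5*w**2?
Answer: -1600/9 ≈ -177.78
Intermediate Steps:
X(d) = 2 (X(d) = (2*d)/d = 2)
t(z) = (-9 + z)/(2 + z) (t(z) = (z - 9)/(z + 2) = (-9 + z)/(2 + z))
t(-11)*Z(-4) = ((-9 - 11)/(2 - 11))*(-5*(-4)**2) = (-20/(-9))*(-5*16) = -1/9*(-20)*(-80) = (20/9)*(-80) = -1600/9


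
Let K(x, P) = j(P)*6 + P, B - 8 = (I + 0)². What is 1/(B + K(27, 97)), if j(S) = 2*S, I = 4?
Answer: 1/1285 ≈ 0.00077821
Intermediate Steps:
B = 24 (B = 8 + (4 + 0)² = 8 + 4² = 8 + 16 = 24)
K(x, P) = 13*P (K(x, P) = (2*P)*6 + P = 12*P + P = 13*P)
1/(B + K(27, 97)) = 1/(24 + 13*97) = 1/(24 + 1261) = 1/1285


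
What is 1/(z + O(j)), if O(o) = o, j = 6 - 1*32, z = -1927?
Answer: -1/1953 ≈ -0.00051203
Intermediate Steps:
j = -26 (j = 6 - 32 = -26)
1/(z + O(j)) = 1/(-1927 - 26) = 1/(-1953) = -1/1953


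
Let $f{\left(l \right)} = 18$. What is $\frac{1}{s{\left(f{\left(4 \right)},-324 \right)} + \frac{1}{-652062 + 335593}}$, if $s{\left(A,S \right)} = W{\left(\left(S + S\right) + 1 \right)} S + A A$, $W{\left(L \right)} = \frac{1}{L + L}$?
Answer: $\frac{204755443}{66392030863} \approx 0.003084$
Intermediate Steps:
$W{\left(L \right)} = \frac{1}{2 L}$
$s{\left(A,S \right)} = A^{2} + \frac{S}{2 \left(1 + 2 S\right)}$ ($s{\left(A,S \right)} = \frac{1}{2 \left(\left(S + S\right) + 1\right)} S + A A = \frac{1}{2 \left(2 S + 1\right)} S + A^{2} = \frac{1}{2 \left(1 + 2 S\right)} S + A^{2} = \frac{S}{2 \left(1 + 2 S\right)} + A^{2} = A^{2} + \frac{S}{2 \left(1 + 2 S\right)}$)
$\frac{1}{s{\left(f{\left(4 \right)},-324 \right)} + \frac{1}{-652062 + 335593}} = \frac{1}{\frac{-324 + 2 \cdot 18^{2} \left(1 + 2 \left(-324\right)\right)}{2 \left(1 + 2 \left(-324\right)\right)} + \frac{1}{-652062 + 335593}} = \frac{1}{\frac{-324 + 2 \cdot 324 \left(1 - 648\right)}{2 \left(1 - 648\right)} + \frac{1}{-316469}} = \frac{1}{\frac{-324 + 2 \cdot 324 \left(-647\right)}{2 \left(-647\right)} - \frac{1}{316469}} = \frac{1}{\frac{1}{2} \left(- \frac{1}{647}\right) \left(-324 - 419256\right) - \frac{1}{316469}} = \frac{1}{\frac{1}{2} \left(- \frac{1}{647}\right) \left(-419580\right) - \frac{1}{316469}} = \frac{1}{\frac{209790}{647} - \frac{1}{316469}} = \frac{1}{\frac{66392030863}{204755443}} = \frac{204755443}{66392030863}$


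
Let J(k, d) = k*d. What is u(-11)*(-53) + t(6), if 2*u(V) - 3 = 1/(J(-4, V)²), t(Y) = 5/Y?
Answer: -913951/11616 ≈ -78.680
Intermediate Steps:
J(k, d) = d*k
u(V) = 3/2 + 1/(32*V²) (u(V) = 3/2 + 1/(2*((V*(-4))²)) = 3/2 + 1/(2*((-4*V)²)) = 3/2 + 1/(2*((16*V²))) = 3/2 + (1/(16*V²))/2 = 3/2 + 1/(32*V²))
u(-11)*(-53) + t(6) = (3/2 + (1/32)/(-11)²)*(-53) + 5/6 = (3/2 + (1/32)*(1/121))*(-53) + 5*(⅙) = (3/2 + 1/3872)*(-53) + ⅚ = (5809/3872)*(-53) + ⅚ = -307877/3872 + ⅚ = -913951/11616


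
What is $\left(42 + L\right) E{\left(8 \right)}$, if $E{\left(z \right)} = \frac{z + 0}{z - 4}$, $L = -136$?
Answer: $-188$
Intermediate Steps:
$E{\left(z \right)} = \frac{z}{-4 + z}$
$\left(42 + L\right) E{\left(8 \right)} = \left(42 - 136\right) \frac{8}{-4 + 8} = - 94 \cdot \frac{8}{4} = - 94 \cdot 8 \cdot \frac{1}{4} = \left(-94\right) 2 = -188$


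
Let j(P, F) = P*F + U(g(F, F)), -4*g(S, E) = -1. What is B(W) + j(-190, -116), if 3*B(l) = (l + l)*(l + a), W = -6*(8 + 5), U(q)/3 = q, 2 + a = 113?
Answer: 81299/4 ≈ 20325.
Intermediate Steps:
a = 111 (a = -2 + 113 = 111)
g(S, E) = ¼ (g(S, E) = -¼*(-1) = ¼)
U(q) = 3*q
W = -78 (W = -6*13 = -78)
B(l) = 2*l*(111 + l)/3 (B(l) = ((l + l)*(l + 111))/3 = ((2*l)*(111 + l))/3 = (2*l*(111 + l))/3 = 2*l*(111 + l)/3)
j(P, F) = ¾ + F*P (j(P, F) = P*F + 3*(¼) = F*P + ¾ = ¾ + F*P)
B(W) + j(-190, -116) = (⅔)*(-78)*(111 - 78) + (¾ - 116*(-190)) = (⅔)*(-78)*33 + (¾ + 22040) = -1716 + 88163/4 = 81299/4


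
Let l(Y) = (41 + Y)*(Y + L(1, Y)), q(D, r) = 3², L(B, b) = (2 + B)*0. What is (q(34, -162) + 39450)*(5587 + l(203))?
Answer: 2174940621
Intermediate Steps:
L(B, b) = 0
q(D, r) = 9
l(Y) = Y*(41 + Y) (l(Y) = (41 + Y)*(Y + 0) = (41 + Y)*Y = Y*(41 + Y))
(q(34, -162) + 39450)*(5587 + l(203)) = (9 + 39450)*(5587 + 203*(41 + 203)) = 39459*(5587 + 203*244) = 39459*(5587 + 49532) = 39459*55119 = 2174940621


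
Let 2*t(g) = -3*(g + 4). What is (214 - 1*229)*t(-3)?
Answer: 45/2 ≈ 22.500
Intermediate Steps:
t(g) = -6 - 3*g/2 (t(g) = (-3*(g + 4))/2 = (-3*(4 + g))/2 = (-12 - 3*g)/2 = -6 - 3*g/2)
(214 - 1*229)*t(-3) = (214 - 1*229)*(-6 - 3/2*(-3)) = (214 - 229)*(-6 + 9/2) = -15*(-3/2) = 45/2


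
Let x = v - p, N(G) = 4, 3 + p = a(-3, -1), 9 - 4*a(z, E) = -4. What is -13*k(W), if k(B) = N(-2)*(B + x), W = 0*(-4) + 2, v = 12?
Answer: -715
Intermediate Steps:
a(z, E) = 13/4 (a(z, E) = 9/4 - ¼*(-4) = 9/4 + 1 = 13/4)
p = ¼ (p = -3 + 13/4 = ¼ ≈ 0.25000)
x = 47/4 (x = 12 - 1*¼ = 12 - ¼ = 47/4 ≈ 11.750)
W = 2 (W = 0 + 2 = 2)
k(B) = 47 + 4*B (k(B) = 4*(B + 47/4) = 4*(47/4 + B) = 47 + 4*B)
-13*k(W) = -13*(47 + 4*2) = -13*(47 + 8) = -13*55 = -715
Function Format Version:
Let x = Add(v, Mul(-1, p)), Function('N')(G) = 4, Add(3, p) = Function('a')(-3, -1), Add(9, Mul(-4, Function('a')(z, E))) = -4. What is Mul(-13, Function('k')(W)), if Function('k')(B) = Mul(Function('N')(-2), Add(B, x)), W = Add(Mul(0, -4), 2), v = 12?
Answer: -715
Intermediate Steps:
Function('a')(z, E) = Rational(13, 4) (Function('a')(z, E) = Add(Rational(9, 4), Mul(Rational(-1, 4), -4)) = Add(Rational(9, 4), 1) = Rational(13, 4))
p = Rational(1, 4) (p = Add(-3, Rational(13, 4)) = Rational(1, 4) ≈ 0.25000)
x = Rational(47, 4) (x = Add(12, Mul(-1, Rational(1, 4))) = Add(12, Rational(-1, 4)) = Rational(47, 4) ≈ 11.750)
W = 2 (W = Add(0, 2) = 2)
Function('k')(B) = Add(47, Mul(4, B)) (Function('k')(B) = Mul(4, Add(B, Rational(47, 4))) = Mul(4, Add(Rational(47, 4), B)) = Add(47, Mul(4, B)))
Mul(-13, Function('k')(W)) = Mul(-13, Add(47, Mul(4, 2))) = Mul(-13, Add(47, 8)) = Mul(-13, 55) = -715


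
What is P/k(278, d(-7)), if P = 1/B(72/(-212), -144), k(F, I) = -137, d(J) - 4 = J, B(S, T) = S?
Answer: 53/2466 ≈ 0.021492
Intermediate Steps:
d(J) = 4 + J
P = -53/18 (P = 1/(72/(-212)) = 1/(72*(-1/212)) = 1/(-18/53) = -53/18 ≈ -2.9444)
P/k(278, d(-7)) = -53/18/(-137) = -53/18*(-1/137) = 53/2466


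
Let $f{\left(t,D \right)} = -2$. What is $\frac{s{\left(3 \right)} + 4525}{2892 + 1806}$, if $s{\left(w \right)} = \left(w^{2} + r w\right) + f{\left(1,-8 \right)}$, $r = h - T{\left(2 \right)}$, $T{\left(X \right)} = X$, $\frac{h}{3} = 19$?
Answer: $\frac{4697}{4698} \approx 0.99979$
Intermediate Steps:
$h = 57$ ($h = 3 \cdot 19 = 57$)
$r = 55$ ($r = 57 - 2 = 55$)
$s{\left(w \right)} = -2 + w^{2} + 55 w$ ($s{\left(w \right)} = \left(w^{2} + 55 w\right) - 2 = -2 + w^{2} + 55 w$)
$\frac{s{\left(3 \right)} + 4525}{2892 + 1806} = \frac{\left(-2 + 3^{2} + 55 \cdot 3\right) + 4525}{2892 + 1806} = \frac{\left(-2 + 9 + 165\right) + 4525}{4698} = \left(172 + 4525\right) \frac{1}{4698} = 4697 \cdot \frac{1}{4698} = \frac{4697}{4698}$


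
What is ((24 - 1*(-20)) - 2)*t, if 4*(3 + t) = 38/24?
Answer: -875/8 ≈ -109.38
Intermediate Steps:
t = -125/48 (t = -3 + (38/24)/4 = -3 + (38*(1/24))/4 = -3 + (¼)*(19/12) = -3 + 19/48 = -125/48 ≈ -2.6042)
((24 - 1*(-20)) - 2)*t = ((24 - 1*(-20)) - 2)*(-125/48) = ((24 + 20) - 2)*(-125/48) = (44 - 2)*(-125/48) = 42*(-125/48) = -875/8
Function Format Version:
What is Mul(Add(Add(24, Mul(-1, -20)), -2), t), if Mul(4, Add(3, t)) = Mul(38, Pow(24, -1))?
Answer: Rational(-875, 8) ≈ -109.38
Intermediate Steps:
t = Rational(-125, 48) (t = Add(-3, Mul(Rational(1, 4), Mul(38, Pow(24, -1)))) = Add(-3, Mul(Rational(1, 4), Mul(38, Rational(1, 24)))) = Add(-3, Mul(Rational(1, 4), Rational(19, 12))) = Add(-3, Rational(19, 48)) = Rational(-125, 48) ≈ -2.6042)
Mul(Add(Add(24, Mul(-1, -20)), -2), t) = Mul(Add(Add(24, Mul(-1, -20)), -2), Rational(-125, 48)) = Mul(Add(Add(24, 20), -2), Rational(-125, 48)) = Mul(Add(44, -2), Rational(-125, 48)) = Mul(42, Rational(-125, 48)) = Rational(-875, 8)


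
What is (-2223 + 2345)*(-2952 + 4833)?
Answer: 229482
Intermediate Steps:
(-2223 + 2345)*(-2952 + 4833) = 122*1881 = 229482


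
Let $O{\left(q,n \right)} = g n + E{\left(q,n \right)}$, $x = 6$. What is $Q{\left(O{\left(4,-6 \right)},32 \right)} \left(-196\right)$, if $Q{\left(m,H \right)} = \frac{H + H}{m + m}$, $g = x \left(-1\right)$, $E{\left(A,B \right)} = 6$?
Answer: $- \frac{448}{3} \approx -149.33$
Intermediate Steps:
$g = -6$ ($g = 6 \left(-1\right) = -6$)
$O{\left(q,n \right)} = 6 - 6 n$ ($O{\left(q,n \right)} = - 6 n + 6 = 6 - 6 n$)
$Q{\left(m,H \right)} = \frac{H}{m}$ ($Q{\left(m,H \right)} = \frac{2 H}{2 m} = 2 H \frac{1}{2 m} = \frac{H}{m}$)
$Q{\left(O{\left(4,-6 \right)},32 \right)} \left(-196\right) = \frac{32}{6 - -36} \left(-196\right) = \frac{32}{6 + 36} \left(-196\right) = \frac{32}{42} \left(-196\right) = 32 \cdot \frac{1}{42} \left(-196\right) = \frac{16}{21} \left(-196\right) = - \frac{448}{3}$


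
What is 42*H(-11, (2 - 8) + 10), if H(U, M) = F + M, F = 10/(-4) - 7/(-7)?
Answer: 105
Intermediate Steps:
F = -3/2 (F = 10*(-1/4) - 7*(-1/7) = -5/2 + 1 = -3/2 ≈ -1.5000)
H(U, M) = -3/2 + M
42*H(-11, (2 - 8) + 10) = 42*(-3/2 + ((2 - 8) + 10)) = 42*(-3/2 + (-6 + 10)) = 42*(-3/2 + 4) = 42*(5/2) = 105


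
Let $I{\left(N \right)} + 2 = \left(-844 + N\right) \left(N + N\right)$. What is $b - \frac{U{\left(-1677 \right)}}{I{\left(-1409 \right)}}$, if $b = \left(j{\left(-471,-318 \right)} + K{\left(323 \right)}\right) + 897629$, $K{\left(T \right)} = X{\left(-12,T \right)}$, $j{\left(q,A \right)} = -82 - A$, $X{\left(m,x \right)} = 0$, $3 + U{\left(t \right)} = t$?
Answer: $\frac{712562723645}{793619} \approx 8.9787 \cdot 10^{5}$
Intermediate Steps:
$U{\left(t \right)} = -3 + t$
$K{\left(T \right)} = 0$
$I{\left(N \right)} = -2 + 2 N \left(-844 + N\right)$ ($I{\left(N \right)} = -2 + \left(-844 + N\right) \left(N + N\right) = -2 + \left(-844 + N\right) 2 N = -2 + 2 N \left(-844 + N\right)$)
$b = 897865$ ($b = \left(\left(-82 - -318\right) + 0\right) + 897629 = \left(\left(-82 + 318\right) + 0\right) + 897629 = \left(236 + 0\right) + 897629 = 236 + 897629 = 897865$)
$b - \frac{U{\left(-1677 \right)}}{I{\left(-1409 \right)}} = 897865 - \frac{-3 - 1677}{-2 - -2378392 + 2 \left(-1409\right)^{2}} = 897865 - - \frac{1680}{-2 + 2378392 + 2 \cdot 1985281} = 897865 - - \frac{1680}{-2 + 2378392 + 3970562} = 897865 - - \frac{1680}{6348952} = 897865 - \left(-1680\right) \frac{1}{6348952} = 897865 - - \frac{210}{793619} = 897865 + \frac{210}{793619} = \frac{712562723645}{793619}$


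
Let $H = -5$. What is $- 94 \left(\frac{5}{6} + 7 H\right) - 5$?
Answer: $\frac{9620}{3} \approx 3206.7$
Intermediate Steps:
$- 94 \left(\frac{5}{6} + 7 H\right) - 5 = - 94 \left(\frac{5}{6} + 7 \left(-5\right)\right) - 5 = - 94 \left(5 \cdot \frac{1}{6} - 35\right) - 5 = - 94 \left(\frac{5}{6} - 35\right) - 5 = \left(-94\right) \left(- \frac{205}{6}\right) - 5 = \frac{9635}{3} - 5 = \frac{9620}{3}$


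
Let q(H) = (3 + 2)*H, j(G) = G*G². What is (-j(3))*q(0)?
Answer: 0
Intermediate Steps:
j(G) = G³
q(H) = 5*H
(-j(3))*q(0) = (-1*3³)*(5*0) = -1*27*0 = -27*0 = 0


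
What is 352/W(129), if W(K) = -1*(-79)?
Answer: 352/79 ≈ 4.4557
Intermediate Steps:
W(K) = 79
352/W(129) = 352/79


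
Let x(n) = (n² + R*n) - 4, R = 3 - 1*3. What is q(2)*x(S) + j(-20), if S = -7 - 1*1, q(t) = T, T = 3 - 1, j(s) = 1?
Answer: 121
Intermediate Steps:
R = 0 (R = 3 - 3 = 0)
T = 2
q(t) = 2
S = -8 (S = -7 - 1 = -8)
x(n) = -4 + n² (x(n) = (n² + 0*n) - 4 = (n² + 0) - 4 = n² - 4 = -4 + n²)
q(2)*x(S) + j(-20) = 2*(-4 + (-8)²) + 1 = 2*(-4 + 64) + 1 = 2*60 + 1 = 120 + 1 = 121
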